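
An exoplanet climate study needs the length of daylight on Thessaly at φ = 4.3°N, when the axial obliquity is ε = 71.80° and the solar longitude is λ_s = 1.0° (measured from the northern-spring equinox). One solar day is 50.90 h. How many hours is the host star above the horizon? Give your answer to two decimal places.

25.47 h

Solar declination: sin δ = sin ε · sin λ_s = sin 71.80° × sin 1.0° = 0.01658, so δ = +0.950°.
cos H₀ = −tan φ · tan δ = −tan(+4.3°) × tan(+0.950°) = -0.0012, so H₀ = 1.5720 rad = 90.07°.
Daylight = 2H₀/(2π) × 50.90 h = (1.5720/π) × 50.90 = 25.47 h.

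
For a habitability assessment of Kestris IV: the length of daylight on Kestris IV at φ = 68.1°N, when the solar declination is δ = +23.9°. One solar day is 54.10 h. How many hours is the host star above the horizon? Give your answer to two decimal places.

54.10 h

Sunrise equation: cos H₀ = −tan φ · tan δ = -1.1023 ≤ −1, so the host star never sets (polar day) and H₀ = π.
Daylight = 2H₀/(2π) × 54.10 h = (3.1416/π) × 54.10 = 54.10 h.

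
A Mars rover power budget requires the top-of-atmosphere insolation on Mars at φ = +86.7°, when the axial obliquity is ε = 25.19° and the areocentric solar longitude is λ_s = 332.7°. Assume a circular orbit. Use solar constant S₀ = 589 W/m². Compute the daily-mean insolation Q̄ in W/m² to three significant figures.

Q̄ ≈ 0.00 W/m²

sin δ = sin 25.19° × sin 332.7° = -0.19521, so δ = -11.257°.
cos H₀ = −tan(+86.7°) tan(-11.257°) = 3.4520 ≥ 1 ⇒ polar night, H₀ = 0 and Q̄ = 0.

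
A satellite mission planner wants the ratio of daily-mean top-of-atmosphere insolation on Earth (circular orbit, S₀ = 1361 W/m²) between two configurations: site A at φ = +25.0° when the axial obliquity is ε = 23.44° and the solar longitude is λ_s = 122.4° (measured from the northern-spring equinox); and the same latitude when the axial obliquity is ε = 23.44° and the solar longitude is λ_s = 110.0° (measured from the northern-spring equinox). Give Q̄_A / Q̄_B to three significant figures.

Q̄_A / Q̄_B ≈ 0.986

— Configuration A (φ=+25.0°):
Solar declination: sin δ = sin ε · sin λ_s = sin 23.44° × sin 122.4° = 0.33586, so δ = +19.625°.
cos H₀ = −tan(+25.0°) tan(+19.625°) = -0.1663, H₀ = 1.7378 rad.
Bracket: H₀ sin φ sin δ + cos φ cos δ sin H₀ = 1.7378×0.42262×0.33586 + 0.90631×0.94191×0.98608 = 0.246665 + 0.841779 = 1.088444.
Q̄ = (S₀/π) × [bracket] = (1361/π) × 1.088444 = 471.54 W/m².
— Configuration B (φ=+25.0°):
Solar declination: sin δ = sin ε · sin λ_s = sin 23.44° × sin 110.0° = 0.37380, so δ = +21.950°.
cos H₀ = −tan(+25.0°) tan(+21.950°) = -0.1879, H₀ = 1.7598 rad.
Bracket: H₀ sin φ sin δ + cos φ cos δ sin H₀ = 1.7598×0.42262×0.37380 + 0.90631×0.92751×0.98218 = 0.278005 + 0.825632 = 1.103637.
Q̄ = (S₀/π) × [bracket] = (1361/π) × 1.103637 = 478.12 W/m².
Ratio Q̄_A / Q̄_B = 471.54 / 478.12 = 0.9862.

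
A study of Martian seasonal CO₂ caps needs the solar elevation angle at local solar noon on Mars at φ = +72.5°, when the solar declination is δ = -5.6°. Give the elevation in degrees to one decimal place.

11.9°

At local noon the hour angle is zero, so the zenith angle equals |φ − δ| = |+72.5° − (-5.600°)| = 78.100°.
Elevation = 90° − 78.100° = 11.9°.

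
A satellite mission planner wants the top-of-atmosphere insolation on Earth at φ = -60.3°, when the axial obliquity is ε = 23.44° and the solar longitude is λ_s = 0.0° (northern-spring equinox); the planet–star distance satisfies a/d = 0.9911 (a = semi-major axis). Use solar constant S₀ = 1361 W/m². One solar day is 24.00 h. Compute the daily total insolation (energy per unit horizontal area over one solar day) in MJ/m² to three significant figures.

18.2 MJ/m²

Solar declination: sin δ = sin ε · sin λ_s = sin 23.44° × sin 0.0° = 0.00000, so δ = +0.000°.
cos H₀ = −tan(-60.3°) tan(+0.000°) = 0.0000, H₀ = 1.5708 rad.
Bracket: H₀ sin φ sin δ + cos φ cos δ sin H₀ = 1.5708×-0.86863×0.00000 + 0.49546×1.00000×1.00000 = -0.000000 + 0.495460 = 0.495460.
Inverse-square distance factor (a/d)² = 0.9911² = 0.982279.
Q̄ = (S₀/π) × 0.982279 × [bracket] = (1361/π) × 0.982279 × 0.495460 = 210.84 W/m².
Daily total = Q̄ × 24.00 h × 3600 s/h = 210.84 × 24.00 × 3600 / 10⁶ = 18.22 MJ/m².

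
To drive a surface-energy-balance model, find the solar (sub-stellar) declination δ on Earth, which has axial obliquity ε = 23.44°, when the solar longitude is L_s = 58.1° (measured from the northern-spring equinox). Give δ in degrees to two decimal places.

δ = +19.74°

sin δ = sin ε · sin L_s = sin 23.44° × sin 58.1° = 0.337711.
δ = arcsin(0.337711) = +19.74°.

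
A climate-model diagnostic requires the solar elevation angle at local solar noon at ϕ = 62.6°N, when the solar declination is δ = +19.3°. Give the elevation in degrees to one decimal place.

46.7°

At local noon the hour angle is zero, so the zenith angle equals |ϕ − δ| = |+62.6° − (+19.300°)| = 43.300°.
Elevation = 90° − 43.300° = 46.7°.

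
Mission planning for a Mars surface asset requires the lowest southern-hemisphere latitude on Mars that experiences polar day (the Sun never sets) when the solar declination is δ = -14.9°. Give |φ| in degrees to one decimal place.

|φ| = 75.1°

Polar day requires cos H₀ = −tan φ tan δ ≤ −1, i.e. tan φ tan δ ≥ 1.
The boundary is |tan φ| · |tan δ| = 1, so |φ| = 90° − |δ| = 90° − 14.9° = 75.1° in the southern hemisphere.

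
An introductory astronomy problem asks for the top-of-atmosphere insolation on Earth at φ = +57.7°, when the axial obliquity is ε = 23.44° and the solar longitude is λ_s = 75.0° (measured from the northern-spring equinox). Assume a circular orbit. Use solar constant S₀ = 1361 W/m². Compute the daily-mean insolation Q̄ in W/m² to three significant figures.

Q̄ ≈ 483 W/m²

Solar declination: sin δ = sin ε · sin λ_s = sin 23.44° × sin 75.0° = 0.38423, so δ = +22.596°.
cos H₀ = −tan(+57.7°) tan(+22.596°) = -0.6583, H₀ = 2.2894 rad.
Bracket: H₀ sin φ sin δ + cos φ cos δ sin H₀ = 2.2894×0.84526×0.38423 + 0.53435×0.92324×0.75273 = 0.743538 + 0.371347 = 1.114885.
Q̄ = (S₀/π) × [bracket] = (1361/π) × 1.114885 = 483.0 W/m².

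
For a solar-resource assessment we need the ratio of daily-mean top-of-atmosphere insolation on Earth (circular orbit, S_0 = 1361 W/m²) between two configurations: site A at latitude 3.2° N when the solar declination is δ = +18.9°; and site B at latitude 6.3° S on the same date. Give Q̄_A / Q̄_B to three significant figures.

— Configuration A (ϕ=+3.2°):
cos h₀ = −tan(+3.2°) tan(+18.900°) = -0.0191, h₀ = 1.5899 rad.
Bracket: h₀ sin ϕ sin δ + cos ϕ cos δ sin h₀ = 1.5899×0.05582×0.32392 + 0.99844×0.94609×0.99982 = 0.028747 + 0.944444 = 0.973191.
Q̄ = (S_0/π) × [bracket] = (1361/π) × 0.973191 = 421.61 W/m².
— Configuration B (ϕ=-6.3°):
cos h₀ = −tan(-6.3°) tan(+18.900°) = 0.0378, h₀ = 1.5330 rad.
Bracket: h₀ sin ϕ sin δ + cos ϕ cos δ sin h₀ = 1.5330×-0.10973×0.32392 + 0.99396×0.94609×0.99929 = -0.054489 + 0.939708 = 0.885219.
Q̄ = (S_0/π) × [bracket] = (1361/π) × 0.885219 = 383.49 W/m².
Ratio Q̄_A / Q̄_B = 421.61 / 383.49 = 1.099.

Q̄_A / Q̄_B ≈ 1.10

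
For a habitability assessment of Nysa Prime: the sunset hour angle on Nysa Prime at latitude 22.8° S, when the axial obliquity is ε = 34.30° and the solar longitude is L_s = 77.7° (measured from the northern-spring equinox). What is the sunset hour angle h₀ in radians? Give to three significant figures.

Solar declination: sin δ = sin ε · sin L_s = sin 34.30° × sin 77.7° = 0.55059, so δ = +33.408°.
cos h₀ = −tan ϕ · tan δ = −tan(-22.8°) × tan(+33.408°) = 0.2773, so h₀ = 1.2899 rad = 73.90°.

h₀ = 1.29 rad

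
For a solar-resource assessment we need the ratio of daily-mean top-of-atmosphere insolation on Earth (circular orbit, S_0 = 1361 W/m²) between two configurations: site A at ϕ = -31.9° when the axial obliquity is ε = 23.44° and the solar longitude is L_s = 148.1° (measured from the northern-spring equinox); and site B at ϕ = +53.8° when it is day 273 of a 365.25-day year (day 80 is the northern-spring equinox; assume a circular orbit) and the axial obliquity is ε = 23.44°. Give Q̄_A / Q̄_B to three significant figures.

— Configuration A (ϕ=-31.9°):
Solar declination: sin δ = sin ε · sin L_s = sin 23.44° × sin 148.1° = 0.21021, so δ = +12.134°.
cos h₀ = −tan(-31.9°) tan(+12.134°) = 0.1338, h₀ = 1.4366 rad.
Bracket: h₀ sin ϕ sin δ + cos ϕ cos δ sin h₀ = 1.4366×-0.52844×0.21021 + 0.84897×0.97766×0.99100 = -0.159582 + 0.822534 = 0.662952.
Q̄ = (S_0/π) × [bracket] = (1361/π) × 0.662952 = 287.20 W/m².
— Configuration B (ϕ=+53.8°):
Solar longitude: L_s = 360° × (273 − 80)/365.25 = 190.226°.
sin δ = sin 23.44° × sin 190.226° = -0.07062, so δ = -4.050°.
cos h₀ = −tan(+53.8°) tan(-4.050°) = 0.0967, h₀ = 1.4739 rad.
Bracket: h₀ sin ϕ sin δ + cos ϕ cos δ sin h₀ = 1.4739×0.80696×-0.07062 + 0.59061×0.99750×0.99531 = -0.083994 + 0.586370 = 0.502376.
Q̄ = (S_0/π) × [bracket] = (1361/π) × 0.502376 = 217.64 W/m².
Ratio Q̄_A / Q̄_B = 287.20 / 217.64 = 1.320.

Q̄_A / Q̄_B ≈ 1.32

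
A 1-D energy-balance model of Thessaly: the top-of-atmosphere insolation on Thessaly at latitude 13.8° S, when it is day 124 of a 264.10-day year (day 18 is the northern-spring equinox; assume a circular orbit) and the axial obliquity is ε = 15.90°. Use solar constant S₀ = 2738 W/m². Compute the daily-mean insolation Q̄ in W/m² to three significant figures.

Q̄ ≈ 784 W/m²

Solar longitude: λ_s = 360° × (124 − 18)/264.10 = 144.491°.
sin δ = sin 15.90° × sin 144.491° = 0.15913, so δ = +9.156°.
cos H₀ = −tan(-13.8°) tan(+9.156°) = 0.0396, H₀ = 1.5312 rad.
Bracket: H₀ sin φ sin δ + cos φ cos δ sin H₀ = 1.5312×-0.23853×0.15913 + 0.97113×0.98726×0.99922 = -0.058120 + 0.958010 = 0.899890.
Q̄ = (S₀/π) × [bracket] = (2738/π) × 0.899890 = 784.3 W/m².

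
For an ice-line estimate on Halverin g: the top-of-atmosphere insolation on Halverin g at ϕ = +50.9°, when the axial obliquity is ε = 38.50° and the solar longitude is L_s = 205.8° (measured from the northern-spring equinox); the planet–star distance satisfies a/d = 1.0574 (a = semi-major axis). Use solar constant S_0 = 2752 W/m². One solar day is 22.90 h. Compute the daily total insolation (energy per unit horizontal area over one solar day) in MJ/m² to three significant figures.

25.3 MJ/m²

Solar declination: sin δ = sin ε · sin L_s = sin 38.50° × sin 205.8° = -0.27094, so δ = -15.720°.
cos h₀ = −tan(+50.9°) tan(-15.720°) = 0.3463, h₀ = 1.2171 rad.
Bracket: h₀ sin ϕ sin δ + cos ϕ cos δ sin h₀ = 1.2171×0.77605×-0.27094 + 0.63068×0.96260×0.93811 = -0.255911 + 0.569520 = 0.313609.
Inverse-square distance factor (a/d)² = 1.0574² = 1.118095.
Q̄ = (S_0/π) × 1.118095 × [bracket] = (2752/π) × 1.118095 × 0.313609 = 307.16 W/m².
Daily total = Q̄ × 22.90 h × 3600 s/h = 307.16 × 22.90 × 3600 / 10⁶ = 25.32 MJ/m².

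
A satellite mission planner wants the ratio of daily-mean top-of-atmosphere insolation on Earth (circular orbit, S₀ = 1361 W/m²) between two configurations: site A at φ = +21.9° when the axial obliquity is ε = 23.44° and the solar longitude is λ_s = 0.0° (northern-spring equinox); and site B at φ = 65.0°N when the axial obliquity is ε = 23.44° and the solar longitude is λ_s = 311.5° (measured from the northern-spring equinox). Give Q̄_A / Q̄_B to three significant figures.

— Configuration A (φ=+21.9°):
Solar declination: sin δ = sin ε · sin λ_s = sin 23.44° × sin 0.0° = 0.00000, so δ = +0.000°.
cos H₀ = −tan(+21.9°) tan(+0.000°) = -0.0000, H₀ = 1.5708 rad.
Bracket: H₀ sin φ sin δ + cos φ cos δ sin H₀ = 1.5708×0.37299×0.00000 + 0.92784×1.00000×1.00000 = 0.000000 + 0.927840 = 0.927840.
Q̄ = (S₀/π) × [bracket] = (1361/π) × 0.927840 = 401.96 W/m².
— Configuration B (φ=+65.0°):
Solar declination: sin δ = sin ε · sin λ_s = sin 23.44° × sin 311.5° = -0.29793, so δ = -17.333°.
cos H₀ = −tan(+65.0°) tan(-17.333°) = 0.6693, H₀ = 0.8375 rad.
Bracket: H₀ sin φ sin δ + cos φ cos δ sin H₀ = 0.8375×0.90631×-0.29793 + 0.42262×0.95459×0.74299 = -0.226139 + 0.299744 = 0.073605.
Q̄ = (S₀/π) × [bracket] = (1361/π) × 0.073605 = 31.887 W/m².
Ratio Q̄_A / Q̄_B = 401.96 / 31.887 = 12.61.

Q̄_A / Q̄_B ≈ 12.6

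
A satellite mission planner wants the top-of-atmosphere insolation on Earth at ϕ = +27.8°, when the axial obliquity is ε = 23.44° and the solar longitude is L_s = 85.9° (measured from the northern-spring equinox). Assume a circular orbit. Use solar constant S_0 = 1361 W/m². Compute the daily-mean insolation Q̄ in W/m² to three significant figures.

Solar declination: sin δ = sin ε · sin L_s = sin 23.44° × sin 85.9° = 0.39677, so δ = +23.376°.
cos h₀ = −tan(+27.8°) tan(+23.376°) = -0.2279, h₀ = 1.8007 rad.
Bracket: h₀ sin ϕ sin δ + cos ϕ cos δ sin h₀ = 1.8007×0.46639×0.39677 + 0.88458×0.91792×0.97368 = 0.333219 + 0.790603 = 1.123822.
Q̄ = (S_0/π) × [bracket] = (1361/π) × 1.123822 = 486.9 W/m².

Q̄ ≈ 487 W/m²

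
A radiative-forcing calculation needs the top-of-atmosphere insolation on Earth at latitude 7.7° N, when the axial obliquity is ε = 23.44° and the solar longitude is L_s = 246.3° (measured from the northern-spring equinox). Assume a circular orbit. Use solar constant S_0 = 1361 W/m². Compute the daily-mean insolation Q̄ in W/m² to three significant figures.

Q̄ ≈ 367 W/m²

Solar declination: sin δ = sin ε · sin L_s = sin 23.44° × sin 246.3° = -0.36424, so δ = -21.361°.
cos h₀ = −tan(+7.7°) tan(-21.361°) = 0.0529, h₀ = 1.5179 rad.
Bracket: h₀ sin ϕ sin δ + cos ϕ cos δ sin h₀ = 1.5179×0.13399×-0.36424 + 0.99098×0.93131×0.99860 = -0.074080 + 0.921618 = 0.847538.
Q̄ = (S_0/π) × [bracket] = (1361/π) × 0.847538 = 367.2 W/m².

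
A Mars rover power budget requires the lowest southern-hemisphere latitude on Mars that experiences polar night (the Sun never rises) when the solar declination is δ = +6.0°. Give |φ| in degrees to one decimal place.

Polar night requires cos H₀ = −tan φ tan δ ≥ 1, i.e. tan φ tan δ ≤ −1.
The boundary is |tan φ| · |tan δ| = 1, so |φ| = 90° − |δ| = 90° − 6.0° = 84.0° in the southern hemisphere.

|φ| = 84.0°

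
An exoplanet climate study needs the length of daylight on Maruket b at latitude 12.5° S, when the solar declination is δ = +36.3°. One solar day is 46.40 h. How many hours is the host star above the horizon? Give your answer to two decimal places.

cos H₀ = −tan φ · tan δ = −tan(-12.5°) × tan(+36.300°) = 0.1629, so H₀ = 1.4072 rad = 80.63°.
Daylight = 2H₀/(2π) × 46.40 h = (1.4072/π) × 46.40 = 20.78 h.

20.78 h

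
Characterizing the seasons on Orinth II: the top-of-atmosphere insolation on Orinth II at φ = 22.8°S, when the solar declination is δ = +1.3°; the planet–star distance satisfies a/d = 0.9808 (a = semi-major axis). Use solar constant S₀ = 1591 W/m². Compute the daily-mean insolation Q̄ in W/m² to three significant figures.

Q̄ ≈ 442 W/m²

cos H₀ = −tan(-22.8°) tan(+1.300°) = 0.0095, H₀ = 1.5613 rad.
Bracket: H₀ sin φ sin δ + cos φ cos δ sin H₀ = 1.5613×-0.38752×0.02269 + 0.92186×0.99974×0.99995 = -0.013728 + 0.921574 = 0.907846.
Inverse-square distance factor (a/d)² = 0.9808² = 0.961969.
Q̄ = (S₀/π) × 0.961969 × [bracket] = (1591/π) × 0.961969 × 0.907846 = 442.3 W/m².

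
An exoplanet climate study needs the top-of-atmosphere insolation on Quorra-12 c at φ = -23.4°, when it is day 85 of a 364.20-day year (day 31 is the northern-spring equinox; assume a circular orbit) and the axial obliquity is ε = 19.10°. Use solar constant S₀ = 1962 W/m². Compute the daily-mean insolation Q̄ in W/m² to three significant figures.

Solar longitude: λ_s = 360° × (85 − 31)/364.20 = 53.377°.
sin δ = sin 19.10° × sin 53.377° = 0.26262, so δ = +15.226°.
cos H₀ = −tan(-23.4°) tan(+15.226°) = 0.1178, H₀ = 1.4527 rad.
Bracket: H₀ sin φ sin δ + cos φ cos δ sin H₀ = 1.4527×-0.39715×0.26262 + 0.91775×0.96490×0.99304 = -0.151516 + 0.879374 = 0.727858.
Q̄ = (S₀/π) × [bracket] = (1962/π) × 0.727858 = 454.6 W/m².

Q̄ ≈ 455 W/m²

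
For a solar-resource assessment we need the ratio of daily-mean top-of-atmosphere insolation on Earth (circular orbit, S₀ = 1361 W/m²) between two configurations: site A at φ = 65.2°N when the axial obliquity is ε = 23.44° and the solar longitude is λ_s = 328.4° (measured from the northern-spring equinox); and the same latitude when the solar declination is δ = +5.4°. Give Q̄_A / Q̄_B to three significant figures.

Q̄_A / Q̄_B ≈ 0.281

— Configuration A (φ=+65.2°):
Solar declination: sin δ = sin ε · sin λ_s = sin 23.44° × sin 328.4° = -0.20844, so δ = -12.031°.
cos H₀ = −tan(+65.2°) tan(-12.031°) = 0.4612, H₀ = 1.0914 rad.
Bracket: H₀ sin φ sin δ + cos φ cos δ sin H₀ = 1.0914×0.90778×-0.20844 + 0.41945×0.97804×0.88728 = -0.206512 + 0.363997 = 0.157485.
Q̄ = (S₀/π) × [bracket] = (1361/π) × 0.157485 = 68.226 W/m².
— Configuration B (φ=+65.2°):
cos H₀ = −tan(+65.2°) tan(+5.400°) = -0.2046, H₀ = 1.7768 rad.
Bracket: H₀ sin φ sin δ + cos φ cos δ sin H₀ = 1.7768×0.90778×0.09411 + 0.41945×0.99556×0.97885 = 0.151794 + 0.408756 = 0.560550.
Q̄ = (S₀/π) × [bracket] = (1361/π) × 0.560550 = 242.84 W/m².
Ratio Q̄_A / Q̄_B = 68.226 / 242.84 = 0.2810.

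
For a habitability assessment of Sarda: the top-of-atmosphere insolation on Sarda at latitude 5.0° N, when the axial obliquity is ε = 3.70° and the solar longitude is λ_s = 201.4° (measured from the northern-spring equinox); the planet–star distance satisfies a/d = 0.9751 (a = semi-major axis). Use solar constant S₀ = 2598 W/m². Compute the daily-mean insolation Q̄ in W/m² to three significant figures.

Solar declination: sin δ = sin ε · sin λ_s = sin 3.70° × sin 201.4° = -0.02355, so δ = -1.349°.
cos H₀ = −tan(+5.0°) tan(-1.349°) = 0.0021, H₀ = 1.5687 rad.
Bracket: H₀ sin φ sin δ + cos φ cos δ sin H₀ = 1.5687×0.08716×-0.02355 + 0.99619×0.99972×1.00000 = -0.003220 + 0.995911 = 0.992691.
Inverse-square distance factor (a/d)² = 0.9751² = 0.950820.
Q̄ = (S₀/π) × 0.950820 × [bracket] = (2598/π) × 0.950820 × 0.992691 = 780.6 W/m².

Q̄ ≈ 781 W/m²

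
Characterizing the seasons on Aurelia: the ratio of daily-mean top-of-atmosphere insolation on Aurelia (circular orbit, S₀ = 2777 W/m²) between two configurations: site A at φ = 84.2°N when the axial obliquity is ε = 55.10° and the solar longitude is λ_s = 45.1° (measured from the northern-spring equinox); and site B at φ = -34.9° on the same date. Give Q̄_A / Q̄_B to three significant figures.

Q̄_A / Q̄_B ≈ 7.89

— Configuration A (φ=+84.2°):
Solar declination: sin δ = sin ε · sin λ_s = sin 55.10° × sin 45.1° = 0.58095, so δ = +35.517°.
cos H₀ = −tan(+84.2°) tan(+35.517°) = -7.0267 ≤ −1 ⇒ polar day, H₀ = π.
Bracket: H₀ sin φ sin δ + cos φ cos δ sin H₀ = 3.1416×0.99488×0.58095 + 0.10106×0.81394×0.00000 = 1.815768 + 0.000000 = 1.815768.
Q̄ = (S₀/π) × [bracket] = (2777/π) × 1.815768 = 1605.0 W/m².
— Configuration B (φ=-34.9°):
cos H₀ = −tan(-34.9°) tan(+35.517°) = 0.4979, H₀ = 1.0496 rad.
Bracket: H₀ sin φ sin δ + cos φ cos δ sin H₀ = 1.0496×-0.57215×0.58095 + 0.82015×0.81394×0.86723 = -0.348877 + 0.578922 = 0.230045.
Q̄ = (S₀/π) × [bracket] = (2777/π) × 0.230045 = 203.35 W/m².
Ratio Q̄_A / Q̄_B = 1605.0 / 203.35 = 7.893.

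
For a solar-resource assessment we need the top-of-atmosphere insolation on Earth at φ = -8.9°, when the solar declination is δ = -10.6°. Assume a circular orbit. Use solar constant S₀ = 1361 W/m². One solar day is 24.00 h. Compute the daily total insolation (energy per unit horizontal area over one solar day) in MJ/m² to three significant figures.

cos H₀ = −tan(-8.9°) tan(-10.600°) = -0.0293, H₀ = 1.6001 rad.
Bracket: H₀ sin φ sin δ + cos φ cos δ sin H₀ = 1.6001×-0.15471×-0.18395 + 0.98796×0.98294×0.99957 = 0.045537 + 0.970688 = 1.016225.
Q̄ = (S₀/π) × [bracket] = (1361/π) × 1.016225 = 440.25 W/m².
Daily total = Q̄ × 24.00 h × 3600 s/h = 440.25 × 24.00 × 3600 / 10⁶ = 38.04 MJ/m².

38.0 MJ/m²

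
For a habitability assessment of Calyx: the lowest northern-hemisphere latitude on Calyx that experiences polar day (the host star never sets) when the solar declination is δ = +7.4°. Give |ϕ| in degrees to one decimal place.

Polar day requires cos h₀ = −tan ϕ tan δ ≤ −1, i.e. tan ϕ tan δ ≥ 1.
The boundary is |tan ϕ| · |tan δ| = 1, so |ϕ| = 90° − |δ| = 90° − 7.4° = 82.6° in the northern hemisphere.

|ϕ| = 82.6°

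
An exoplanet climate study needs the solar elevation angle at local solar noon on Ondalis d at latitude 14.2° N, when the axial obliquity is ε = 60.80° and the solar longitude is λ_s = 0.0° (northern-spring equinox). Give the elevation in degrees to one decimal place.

75.8°

Solar declination: sin δ = sin ε · sin λ_s = sin 60.80° × sin 0.0° = 0.00000, so δ = +0.000°.
At local noon the hour angle is zero, so the zenith angle equals |φ − δ| = |+14.2° − (+0.000°)| = 14.200°.
Elevation = 90° − 14.200° = 75.8°.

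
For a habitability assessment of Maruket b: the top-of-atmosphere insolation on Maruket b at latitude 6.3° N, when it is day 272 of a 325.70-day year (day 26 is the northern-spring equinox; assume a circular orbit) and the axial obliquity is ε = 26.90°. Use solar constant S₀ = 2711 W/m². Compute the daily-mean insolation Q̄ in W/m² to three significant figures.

Q̄ ≈ 699 W/m²

Solar longitude: λ_s = 360° × (272 − 26)/325.70 = 271.907°.
sin δ = sin 26.90° × sin 271.907° = -0.45218, so δ = -26.884°.
cos H₀ = −tan(+6.3°) tan(-26.884°) = 0.0560, H₀ = 1.5148 rad.
Bracket: H₀ sin φ sin δ + cos φ cos δ sin H₀ = 1.5148×0.10973×-0.45218 + 0.99396×0.89192×0.99843 = -0.075161 + 0.885141 = 0.809980.
Q̄ = (S₀/π) × [bracket] = (2711/π) × 0.809980 = 699.0 W/m².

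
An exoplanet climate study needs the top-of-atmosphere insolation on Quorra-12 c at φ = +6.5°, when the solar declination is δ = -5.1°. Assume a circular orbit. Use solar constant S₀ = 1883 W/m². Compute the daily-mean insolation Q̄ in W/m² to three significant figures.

Q̄ ≈ 584 W/m²

cos H₀ = −tan(+6.5°) tan(-5.100°) = 0.0102, H₀ = 1.5606 rad.
Bracket: H₀ sin φ sin δ + cos φ cos δ sin H₀ = 1.5606×0.11320×-0.08889 + 0.99357×0.99604×0.99995 = -0.015703 + 0.989586 = 0.973883.
Q̄ = (S₀/π) × [bracket] = (1883/π) × 0.973883 = 583.7 W/m².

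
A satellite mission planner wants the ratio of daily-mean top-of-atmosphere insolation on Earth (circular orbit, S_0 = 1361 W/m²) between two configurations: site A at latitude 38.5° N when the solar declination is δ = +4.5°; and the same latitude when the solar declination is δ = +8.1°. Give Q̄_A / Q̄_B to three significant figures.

Q̄_A / Q̄_B ≈ 0.936

— Configuration A (ϕ=+38.5°):
cos h₀ = −tan(+38.5°) tan(+4.500°) = -0.0626, h₀ = 1.6334 rad.
Bracket: h₀ sin ϕ sin δ + cos ϕ cos δ sin h₀ = 1.6334×0.62251×0.07846 + 0.78261×0.99692×0.99804 = 0.079779 + 0.778670 = 0.858449.
Q̄ = (S_0/π) × [bracket] = (1361/π) × 0.858449 = 371.90 W/m².
— Configuration B (ϕ=+38.5°):
cos h₀ = −tan(+38.5°) tan(+8.100°) = -0.1132, h₀ = 1.6842 rad.
Bracket: h₀ sin ϕ sin δ + cos ϕ cos δ sin h₀ = 1.6842×0.62251×0.14090 + 0.78261×0.99002×0.99357 = 0.147724 + 0.769818 = 0.917542.
Q̄ = (S_0/π) × [bracket] = (1361/π) × 0.917542 = 397.50 W/m².
Ratio Q̄_A / Q̄_B = 371.90 / 397.50 = 0.9356.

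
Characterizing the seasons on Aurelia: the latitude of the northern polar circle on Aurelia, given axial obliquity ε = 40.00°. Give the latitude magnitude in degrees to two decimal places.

The polar circle is the lowest latitude that experiences at least one full rotation of continuous daylight at the northern-summer solstice; it lies at |ϕ| = 90° − ε = 90° − 40.00° = 50.00°.

50.00°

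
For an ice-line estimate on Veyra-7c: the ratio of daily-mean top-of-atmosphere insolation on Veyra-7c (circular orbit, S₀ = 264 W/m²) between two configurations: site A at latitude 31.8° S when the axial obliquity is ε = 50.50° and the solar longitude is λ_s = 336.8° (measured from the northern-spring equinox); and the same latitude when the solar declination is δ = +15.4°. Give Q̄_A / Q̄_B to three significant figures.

— Configuration A (φ=-31.8°):
Solar declination: sin δ = sin ε · sin λ_s = sin 50.50° × sin 336.8° = -0.30398, so δ = -17.697°.
cos H₀ = −tan(-31.8°) tan(-17.697°) = -0.1978, H₀ = 1.7699 rad.
Bracket: H₀ sin φ sin δ + cos φ cos δ sin H₀ = 1.7699×-0.52696×-0.30398 + 0.84989×0.95268×0.98024 = 0.283512 + 0.793674 = 1.077186.
Q̄ = (S₀/π) × [bracket] = (264/π) × 1.077186 = 90.520 W/m².
— Configuration B (φ=-31.8°):
cos H₀ = −tan(-31.8°) tan(+15.400°) = 0.1708, H₀ = 1.3992 rad.
Bracket: H₀ sin φ sin δ + cos φ cos δ sin H₀ = 1.3992×-0.52696×0.26556 + 0.84989×0.96410×0.98531 = -0.195803 + 0.807342 = 0.611539.
Q̄ = (S₀/π) × [bracket] = (264/π) × 0.611539 = 51.390 W/m².
Ratio Q̄_A / Q̄_B = 90.520 / 51.390 = 1.761.

Q̄_A / Q̄_B ≈ 1.76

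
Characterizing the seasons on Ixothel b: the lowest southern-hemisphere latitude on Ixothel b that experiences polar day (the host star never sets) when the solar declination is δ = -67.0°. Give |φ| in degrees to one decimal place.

Polar day requires cos H₀ = −tan φ tan δ ≤ −1, i.e. tan φ tan δ ≥ 1.
The boundary is |tan φ| · |tan δ| = 1, so |φ| = 90° − |δ| = 90° − 67.0° = 23.0° in the southern hemisphere.

|φ| = 23.0°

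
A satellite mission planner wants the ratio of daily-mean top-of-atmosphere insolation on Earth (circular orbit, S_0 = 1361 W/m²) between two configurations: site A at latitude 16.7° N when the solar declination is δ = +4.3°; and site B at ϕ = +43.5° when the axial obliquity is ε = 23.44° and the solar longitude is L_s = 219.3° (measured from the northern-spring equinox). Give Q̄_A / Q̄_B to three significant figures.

— Configuration A (ϕ=+16.7°):
cos h₀ = −tan(+16.7°) tan(+4.300°) = -0.0226, h₀ = 1.5934 rad.
Bracket: h₀ sin ϕ sin δ + cos ϕ cos δ sin h₀ = 1.5934×0.28736×0.07498 + 0.95782×0.99719×0.99975 = 0.034332 + 0.954890 = 0.989222.
Q̄ = (S_0/π) × [bracket] = (1361/π) × 0.989222 = 428.55 W/m².
— Configuration B (ϕ=+43.5°):
Solar declination: sin δ = sin ε · sin L_s = sin 23.44° × sin 219.3° = -0.25195, so δ = -14.593°.
cos h₀ = −tan(+43.5°) tan(-14.593°) = 0.2471, h₀ = 1.3211 rad.
Bracket: h₀ sin ϕ sin δ + cos ϕ cos δ sin h₀ = 1.3211×0.68835×-0.25195 + 0.72537×0.96774×0.96900 = -0.229118 + 0.680209 = 0.451091.
Q̄ = (S_0/π) × [bracket] = (1361/π) × 0.451091 = 195.42 W/m².
Ratio Q̄_A / Q̄_B = 428.55 / 195.42 = 2.193.

Q̄_A / Q̄_B ≈ 2.19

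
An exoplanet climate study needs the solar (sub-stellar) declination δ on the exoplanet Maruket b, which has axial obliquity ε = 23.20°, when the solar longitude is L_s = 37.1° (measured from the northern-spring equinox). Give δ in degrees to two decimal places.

δ = +13.75°

sin δ = sin ε · sin L_s = sin 23.20° × sin 37.1° = 0.237629.
δ = arcsin(0.237629) = +13.75°.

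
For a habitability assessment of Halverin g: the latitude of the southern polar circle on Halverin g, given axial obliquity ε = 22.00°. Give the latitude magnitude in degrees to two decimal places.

The polar circle is the lowest latitude that experiences at least one full rotation of continuous darkness at the northern-summer solstice; it lies at |ϕ| = 90° − ε = 90° − 22.00° = 68.00°.

68.00°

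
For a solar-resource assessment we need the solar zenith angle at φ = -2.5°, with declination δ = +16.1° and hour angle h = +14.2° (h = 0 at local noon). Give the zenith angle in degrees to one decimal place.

θ_z = 23.3°

cos θ_z = sin φ sin δ + cos φ cos δ cos h = -0.012096 + 0.930536 = 0.918440.
θ_z = arccos(0.918440) = 23.3°.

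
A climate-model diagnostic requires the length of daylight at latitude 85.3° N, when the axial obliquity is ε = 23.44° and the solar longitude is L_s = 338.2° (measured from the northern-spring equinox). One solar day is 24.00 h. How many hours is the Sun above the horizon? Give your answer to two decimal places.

Solar declination: sin δ = sin ε · sin L_s = sin 23.44° × sin 338.2° = -0.14773, so δ = -8.495°.
cos h₀ = −tan ϕ · tan δ = 1.8168 ≥ 1, so the Sun never rises (polar night) and h₀ = 0.
Daylight = 2h₀/(2π) × 24.00 h = (0.0000/π) × 24.00 = 0.00 h.

0.00 h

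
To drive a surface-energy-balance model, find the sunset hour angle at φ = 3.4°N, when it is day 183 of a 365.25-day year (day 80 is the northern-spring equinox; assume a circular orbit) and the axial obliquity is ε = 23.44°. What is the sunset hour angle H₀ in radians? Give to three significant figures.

H₀ = 1.60 rad

Solar longitude: λ_s = 360° × (183 − 80)/365.25 = 101.520°.
sin δ = sin 23.44° × sin 101.520° = 0.38978, so δ = +22.941°.
cos H₀ = −tan φ · tan δ = −tan(+3.4°) × tan(+22.941°) = -0.0251, so H₀ = 1.5959 rad = 91.44°.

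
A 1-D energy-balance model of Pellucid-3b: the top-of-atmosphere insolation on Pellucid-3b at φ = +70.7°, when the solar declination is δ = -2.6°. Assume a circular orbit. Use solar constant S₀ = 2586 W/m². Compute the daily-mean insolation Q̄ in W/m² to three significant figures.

cos H₀ = −tan(+70.7°) tan(-2.600°) = 0.1297, H₀ = 1.4408 rad.
Bracket: H₀ sin φ sin δ + cos φ cos δ sin H₀ = 1.4408×0.94380×-0.04536 + 0.33051×0.99897×0.99156 = -0.061682 + 0.327383 = 0.265701.
Q̄ = (S₀/π) × [bracket] = (2586/π) × 0.265701 = 218.7 W/m².

Q̄ ≈ 219 W/m²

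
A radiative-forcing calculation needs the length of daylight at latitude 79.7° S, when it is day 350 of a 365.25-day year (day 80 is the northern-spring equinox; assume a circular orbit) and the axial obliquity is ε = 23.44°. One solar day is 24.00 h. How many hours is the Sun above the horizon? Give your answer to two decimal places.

Solar longitude: λ_s = 360° × (350 − 80)/365.25 = 266.119°.
sin δ = sin 23.44° × sin 266.119° = -0.39688, so δ = -23.383°.
Sunrise equation: cos H₀ = −tan φ · tan δ = -2.3793 ≤ −1, so the Sun never sets (polar day) and H₀ = π.
Daylight = 2H₀/(2π) × 24.00 h = (3.1416/π) × 24.00 = 24.00 h.

24.00 h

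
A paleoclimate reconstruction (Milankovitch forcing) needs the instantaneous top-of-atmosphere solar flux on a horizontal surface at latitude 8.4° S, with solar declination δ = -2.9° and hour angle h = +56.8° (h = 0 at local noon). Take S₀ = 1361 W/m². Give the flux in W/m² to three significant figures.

746 W/m²

cos θ_z = sin φ sin δ + cos φ cos δ cos h = 0.007391 + 0.540995 = 0.548386.
Flux = S₀ · cos θ_z = 1361 × 0.548386 = 746.4 W/m².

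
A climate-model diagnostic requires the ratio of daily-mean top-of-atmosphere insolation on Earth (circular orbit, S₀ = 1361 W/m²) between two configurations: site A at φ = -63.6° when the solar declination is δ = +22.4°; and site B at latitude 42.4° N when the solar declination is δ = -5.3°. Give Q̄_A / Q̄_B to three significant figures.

— Configuration A (φ=-63.6°):
cos H₀ = −tan(-63.6°) tan(+22.400°) = 0.8303, H₀ = 0.5911 rad.
Bracket: H₀ sin φ sin δ + cos φ cos δ sin H₀ = 0.5911×-0.89571×0.38107 + 0.44464×0.92455×0.55730 = -0.201759 + 0.229102 = 0.027343.
Q̄ = (S₀/π) × [bracket] = (1361/π) × 0.027343 = 11.846 W/m².
— Configuration B (φ=+42.4°):
cos H₀ = −tan(+42.4°) tan(-5.300°) = 0.0847, H₀ = 1.4860 rad.
Bracket: H₀ sin φ sin δ + cos φ cos δ sin H₀ = 1.4860×0.67430×-0.09237 + 0.73846×0.99572×0.99641 = -0.092556 + 0.732660 = 0.640104.
Q̄ = (S₀/π) × [bracket] = (1361/π) × 0.640104 = 277.31 W/m².
Ratio Q̄_A / Q̄_B = 11.846 / 277.31 = 0.04272.

Q̄_A / Q̄_B ≈ 0.0427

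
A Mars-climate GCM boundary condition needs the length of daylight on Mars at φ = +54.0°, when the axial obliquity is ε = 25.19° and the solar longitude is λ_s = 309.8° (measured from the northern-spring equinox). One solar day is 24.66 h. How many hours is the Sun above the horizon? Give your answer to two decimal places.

Solar declination: sin δ = sin ε · sin λ_s = sin 25.19° × sin 309.8° = -0.32700, so δ = -19.087°.
cos H₀ = −tan φ · tan δ = −tan(+54.0°) × tan(-19.087°) = 0.4763, so H₀ = 1.0744 rad = 61.56°.
Daylight = 2H₀/(2π) × 24.66 h = (1.0744/π) × 24.66 = 8.43 h.

8.43 h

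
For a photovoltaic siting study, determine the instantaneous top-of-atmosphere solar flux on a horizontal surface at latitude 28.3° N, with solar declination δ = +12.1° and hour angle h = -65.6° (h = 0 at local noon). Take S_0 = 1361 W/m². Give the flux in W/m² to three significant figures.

cos θ_z = sin ϕ sin δ + cos ϕ cos δ cos h = 0.099378 + 0.355648 = 0.455026.
Flux = S_0 · cos θ_z = 1361 × 0.455026 = 619.3 W/m².

619 W/m²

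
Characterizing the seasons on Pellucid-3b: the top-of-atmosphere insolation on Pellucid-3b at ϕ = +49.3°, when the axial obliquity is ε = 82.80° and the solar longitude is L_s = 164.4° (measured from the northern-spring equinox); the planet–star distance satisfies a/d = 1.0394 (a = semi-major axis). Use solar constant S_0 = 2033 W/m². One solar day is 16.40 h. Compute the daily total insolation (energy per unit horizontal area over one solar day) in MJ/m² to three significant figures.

40.4 MJ/m²

Solar declination: sin δ = sin ε · sin L_s = sin 82.80° × sin 164.4° = 0.26680, so δ = +15.474°.
cos h₀ = −tan(+49.3°) tan(+15.474°) = -0.3218, h₀ = 1.8985 rad.
Bracket: h₀ sin ϕ sin δ + cos ϕ cos δ sin h₀ = 1.8985×0.75813×0.26680 + 0.65210×0.96375×0.94679 = 0.384008 + 0.595021 = 0.979029.
Inverse-square distance factor (a/d)² = 1.0394² = 1.080352.
Q̄ = (S_0/π) × 1.080352 × [bracket] = (2033/π) × 1.080352 × 0.979029 = 684.46 W/m².
Daily total = Q̄ × 16.40 h × 3600 s/h = 684.46 × 16.40 × 3600 / 10⁶ = 40.41 MJ/m².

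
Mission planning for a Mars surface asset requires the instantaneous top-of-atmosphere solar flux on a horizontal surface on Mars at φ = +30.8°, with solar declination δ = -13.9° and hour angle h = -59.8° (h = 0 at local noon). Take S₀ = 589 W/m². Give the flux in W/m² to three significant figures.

cos θ_z = sin φ sin δ + cos φ cos δ cos h = -0.123007 + 0.419421 = 0.296414.
Flux = S₀ · cos θ_z = 589 × 0.296414 = 174.6 W/m².

175 W/m²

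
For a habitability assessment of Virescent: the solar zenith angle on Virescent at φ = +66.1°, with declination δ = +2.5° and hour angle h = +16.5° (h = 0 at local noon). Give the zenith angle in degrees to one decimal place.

θ_z = 64.7°

cos θ_z = sin φ sin δ + cos φ cos δ cos h = 0.039879 + 0.388088 = 0.427967.
θ_z = arccos(0.427967) = 64.7°.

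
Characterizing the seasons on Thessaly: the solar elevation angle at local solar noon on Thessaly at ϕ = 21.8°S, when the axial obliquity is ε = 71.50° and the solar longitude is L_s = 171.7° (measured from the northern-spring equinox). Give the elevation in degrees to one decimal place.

Solar declination: sin δ = sin ε · sin L_s = sin 71.50° × sin 171.7° = 0.13690, so δ = +7.868°.
At local noon the hour angle is zero, so the zenith angle equals |ϕ − δ| = |-21.8° − (+7.868°)| = 29.668°.
Elevation = 90° − 29.668° = 60.3°.

60.3°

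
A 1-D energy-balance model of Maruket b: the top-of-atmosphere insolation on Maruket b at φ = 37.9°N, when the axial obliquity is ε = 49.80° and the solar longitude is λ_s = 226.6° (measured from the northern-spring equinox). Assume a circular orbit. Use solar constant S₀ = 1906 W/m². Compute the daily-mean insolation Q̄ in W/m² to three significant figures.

Solar declination: sin δ = sin ε · sin λ_s = sin 49.80° × sin 226.6° = -0.55495, so δ = -33.708°.
cos H₀ = −tan(+37.9°) tan(-33.708°) = 0.5193, H₀ = 1.0247 rad.
Bracket: H₀ sin φ sin δ + cos φ cos δ sin H₀ = 1.0247×0.61429×-0.55495 + 0.78908×0.83188×0.85457 = -0.349320 + 0.560957 = 0.211637.
Q̄ = (S₀/π) × [bracket] = (1906/π) × 0.211637 = 128.4 W/m².

Q̄ ≈ 128 W/m²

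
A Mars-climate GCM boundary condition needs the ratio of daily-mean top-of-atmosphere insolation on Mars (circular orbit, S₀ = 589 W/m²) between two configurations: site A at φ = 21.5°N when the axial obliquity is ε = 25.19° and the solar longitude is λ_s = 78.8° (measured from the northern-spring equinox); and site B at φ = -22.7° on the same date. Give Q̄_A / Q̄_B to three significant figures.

Q̄_A / Q̄_B ≈ 1.83

— Configuration A (φ=+21.5°):
Solar declination: sin δ = sin ε · sin λ_s = sin 25.19° × sin 78.8° = 0.41752, so δ = +24.678°.
cos H₀ = −tan(+21.5°) tan(+24.678°) = -0.1810, H₀ = 1.7528 rad.
Bracket: H₀ sin φ sin δ + cos φ cos δ sin H₀ = 1.7528×0.36650×0.41752 + 0.93042×0.90867×0.98348 = 0.268215 + 0.831478 = 1.099693.
Q̄ = (S₀/π) × [bracket] = (589/π) × 1.099693 = 206.18 W/m².
— Configuration B (φ=-22.7°):
cos H₀ = −tan(-22.7°) tan(+24.678°) = 0.1922, H₀ = 1.3774 rad.
Bracket: H₀ sin φ sin δ + cos φ cos δ sin H₀ = 1.3774×-0.38591×0.41752 + 0.92254×0.90867×0.98135 = -0.221934 + 0.822650 = 0.600716.
Q̄ = (S₀/π) × [bracket] = (589/π) × 0.600716 = 112.62 W/m².
Ratio Q̄_A / Q̄_B = 206.18 / 112.62 = 1.831.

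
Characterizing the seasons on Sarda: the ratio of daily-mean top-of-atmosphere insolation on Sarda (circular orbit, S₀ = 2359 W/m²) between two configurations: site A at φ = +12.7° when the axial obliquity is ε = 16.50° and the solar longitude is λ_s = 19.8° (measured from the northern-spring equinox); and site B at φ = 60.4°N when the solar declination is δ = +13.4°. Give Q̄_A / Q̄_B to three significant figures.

— Configuration A (φ=+12.7°):
Solar declination: sin δ = sin ε · sin λ_s = sin 16.50° × sin 19.8° = 0.09621, so δ = +5.521°.
cos H₀ = −tan(+12.7°) tan(+5.521°) = -0.0218, H₀ = 1.5926 rad.
Bracket: H₀ sin φ sin δ + cos φ cos δ sin H₀ = 1.5926×0.21985×0.09621 + 0.97553×0.99536×0.99976 = 0.033686 + 0.970770 = 1.004456.
Q̄ = (S₀/π) × [bracket] = (2359/π) × 1.004456 = 754.24 W/m².
— Configuration B (φ=+60.4°):
cos H₀ = −tan(+60.4°) tan(+13.400°) = -0.4194, H₀ = 2.0035 rad.
Bracket: H₀ sin φ sin δ + cos φ cos δ sin H₀ = 2.0035×0.86949×0.23175 + 0.49394×0.97278×0.90782 = 0.403714 + 0.436203 = 0.839917.
Q̄ = (S₀/π) × [bracket] = (2359/π) × 0.839917 = 630.69 W/m².
Ratio Q̄_A / Q̄_B = 754.24 / 630.69 = 1.196.

Q̄_A / Q̄_B ≈ 1.20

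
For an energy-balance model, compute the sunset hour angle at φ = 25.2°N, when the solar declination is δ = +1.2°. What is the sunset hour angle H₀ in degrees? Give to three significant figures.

cos H₀ = −tan φ · tan δ = −tan(+25.2°) × tan(+1.200°) = -0.0099, so H₀ = 1.5807 rad = 90.56°.

H₀ = 90.6°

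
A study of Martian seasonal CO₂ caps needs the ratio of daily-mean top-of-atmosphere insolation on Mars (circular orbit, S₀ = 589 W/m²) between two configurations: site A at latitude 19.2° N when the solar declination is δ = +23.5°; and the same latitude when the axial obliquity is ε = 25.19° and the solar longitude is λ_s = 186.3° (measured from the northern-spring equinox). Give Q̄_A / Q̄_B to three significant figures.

— Configuration A (φ=+19.2°):
cos H₀ = −tan(+19.2°) tan(+23.500°) = -0.1514, H₀ = 1.7228 rad.
Bracket: H₀ sin φ sin δ + cos φ cos δ sin H₀ = 1.7228×0.32887×0.39875 + 0.94438×0.91706×0.98847 = 0.225923 + 0.856068 = 1.081991.
Q̄ = (S₀/π) × [bracket] = (589/π) × 1.081991 = 202.86 W/m².
— Configuration B (φ=+19.2°):
Solar declination: sin δ = sin ε · sin λ_s = sin 25.19° × sin 186.3° = -0.04671, so δ = -2.677°.
cos H₀ = −tan(+19.2°) tan(-2.677°) = 0.0163, H₀ = 1.5545 rad.
Bracket: H₀ sin φ sin δ + cos φ cos δ sin H₀ = 1.5545×0.32887×-0.04671 + 0.94438×0.99891×0.99987 = -0.023879 + 0.943228 = 0.919349.
Q̄ = (S₀/π) × [bracket] = (589/π) × 0.919349 = 172.36 W/m².
Ratio Q̄_A / Q̄_B = 202.86 / 172.36 = 1.177.

Q̄_A / Q̄_B ≈ 1.18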